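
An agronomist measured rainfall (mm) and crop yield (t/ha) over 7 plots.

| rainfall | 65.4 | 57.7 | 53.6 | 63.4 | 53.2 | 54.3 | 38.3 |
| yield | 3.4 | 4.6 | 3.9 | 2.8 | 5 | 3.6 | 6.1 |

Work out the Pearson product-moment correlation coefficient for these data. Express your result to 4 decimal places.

n = 7, Σx = 385.9, Σy = 29.4, Σx² = 21744.59, Σy² = 130.94, Σxy = 1569.45
nΣxy − ΣxΣy = 10986.15 − 11345.46 = -359.31
nΣx² − (Σx)² = 152212.13 − 148918.81 = 3293.32; nΣy² − (Σy)² = 916.58 − 864.36 = 52.22
r = -359.31 / √(3293.32 × 52.22) = -359.31 / 414.7013 ≈ -0.8664

-0.8664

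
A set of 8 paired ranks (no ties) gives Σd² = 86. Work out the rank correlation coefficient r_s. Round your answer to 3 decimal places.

ρ = 1 − 6Σd² / [n(n²−1)] = 1 − 6×86 / (8×63)
  = 1 − 516/504 = 1 − 1.0238 ≈ -0.024

-0.024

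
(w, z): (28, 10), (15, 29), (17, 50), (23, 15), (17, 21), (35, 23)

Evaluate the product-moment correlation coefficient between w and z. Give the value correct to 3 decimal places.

-0.472

n = 6, Σw = 135, Σz = 148, Σw² = 3341, Σz² = 4636, Σwz = 3072
nΣwz − ΣwΣz = 18432 − 19980 = -1548
nΣw² − (Σw)² = 20046 − 18225 = 1821; nΣz² − (Σz)² = 27816 − 21904 = 5912
r = -1548 / √(1821 × 5912) = -1548 / 3281.1205 ≈ -0.472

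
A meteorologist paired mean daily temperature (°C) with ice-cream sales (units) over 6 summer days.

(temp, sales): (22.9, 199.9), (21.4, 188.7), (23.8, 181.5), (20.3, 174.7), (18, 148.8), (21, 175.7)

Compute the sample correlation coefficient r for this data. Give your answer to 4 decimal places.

0.8301

n = 6, Σx = 127.4, Σy = 1069.3, Σx² = 2725.9, Σy² = 192041.97, Σxy = 22850.1
nΣxy − ΣxΣy = 137100.6 − 136228.82 = 871.78
nΣx² − (Σx)² = 16355.4 − 16230.76 = 124.64; nΣy² − (Σy)² = 1152251.82 − 1143402.49 = 8849.33
r = 871.78 / √(124.64 × 8849.33) = 871.78 / 1050.2288 ≈ 0.8301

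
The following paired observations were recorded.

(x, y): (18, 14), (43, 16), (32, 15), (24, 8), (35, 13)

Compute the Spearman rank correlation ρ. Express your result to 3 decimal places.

Rank x: 1, 5, 3, 2, 4
Rank y: 3, 5, 4, 1, 2
d = rank(x) − rank(y): -2, 0, -1, 1, 2; Σd² = 10
ρ = 1 − 6Σd² / [n(n²−1)] = 1 − 6×10 / (5×24) = 1 − 60/120 ≈ 0.500

0.500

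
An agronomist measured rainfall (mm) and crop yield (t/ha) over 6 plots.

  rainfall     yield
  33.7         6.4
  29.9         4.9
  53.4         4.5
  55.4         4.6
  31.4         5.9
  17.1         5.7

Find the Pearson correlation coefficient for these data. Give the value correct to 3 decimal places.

n = 6, Σx = 220.9, Σy = 32, Σx² = 9228.79, Σy² = 173.68, Σxy = 1140.06
nΣxy − ΣxΣy = 6840.36 − 7068.8 = -228.44
nΣx² − (Σx)² = 55372.74 − 48796.81 = 6575.93; nΣy² − (Σy)² = 1042.08 − 1024 = 18.08
r = -228.44 / √(6575.93 × 18.08) = -228.44 / 344.8084 ≈ -0.663

-0.663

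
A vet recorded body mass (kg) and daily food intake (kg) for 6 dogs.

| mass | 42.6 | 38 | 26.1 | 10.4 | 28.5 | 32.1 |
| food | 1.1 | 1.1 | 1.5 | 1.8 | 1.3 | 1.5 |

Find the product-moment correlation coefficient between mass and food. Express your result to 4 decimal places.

n = 6, Σx = 177.7, Σy = 8.3, Σx² = 5890.79, Σy² = 11.85, Σxy = 231.73
nΣxy − ΣxΣy = 1390.38 − 1474.91 = -84.53
nΣx² − (Σx)² = 35344.74 − 31577.29 = 3767.45; nΣy² − (Σy)² = 71.1 − 68.89 = 2.21
r = -84.53 / √(3767.45 × 2.21) = -84.53 / 91.2473 ≈ -0.9264

-0.9264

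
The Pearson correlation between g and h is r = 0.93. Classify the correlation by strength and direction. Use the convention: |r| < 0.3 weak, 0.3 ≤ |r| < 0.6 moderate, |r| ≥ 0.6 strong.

strong positive

r = 0.93 > 0 so the relationship is positive.
|r| = 0.93, which falls in the strong range.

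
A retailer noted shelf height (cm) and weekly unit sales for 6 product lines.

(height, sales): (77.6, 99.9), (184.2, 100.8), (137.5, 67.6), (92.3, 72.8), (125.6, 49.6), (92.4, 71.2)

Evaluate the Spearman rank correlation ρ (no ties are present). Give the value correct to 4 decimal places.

-0.0857

Rank height: 1, 6, 5, 2, 4, 3
Rank sales: 5, 6, 2, 4, 1, 3
d = rank(height) − rank(sales): -4, 0, 3, -2, 3, 0; Σd² = 38
ρ = 1 − 6Σd² / [n(n²−1)] = 1 − 6×38 / (6×35) = 1 − 228/210 ≈ -0.0857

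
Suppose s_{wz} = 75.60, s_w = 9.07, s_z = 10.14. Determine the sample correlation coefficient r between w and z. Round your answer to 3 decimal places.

0.822

r = Cov(w,z) / (s_w · s_z) = 75.60 / (9.07 × 10.14)
  = 75.60 / 91.9698 ≈ 0.822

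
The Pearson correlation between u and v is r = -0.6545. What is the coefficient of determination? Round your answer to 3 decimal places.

r² = (-0.6545)² = 0.428

0.428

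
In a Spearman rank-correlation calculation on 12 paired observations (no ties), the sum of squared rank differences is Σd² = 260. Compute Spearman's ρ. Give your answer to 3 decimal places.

0.091

ρ = 1 − 6Σd² / [n(n²−1)] = 1 − 6×260 / (12×143)
  = 1 − 1560/1716 = 1 − 0.9091 ≈ 0.091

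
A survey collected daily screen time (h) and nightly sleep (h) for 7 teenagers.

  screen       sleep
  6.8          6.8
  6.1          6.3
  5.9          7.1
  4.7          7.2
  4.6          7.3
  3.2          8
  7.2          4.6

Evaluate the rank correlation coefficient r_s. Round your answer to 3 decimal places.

Rank screen: 6, 5, 4, 3, 2, 1, 7
Rank sleep: 3, 2, 4, 5, 6, 7, 1
d = rank(screen) − rank(sleep): 3, 3, 0, -2, -4, -6, 6; Σd² = 110
ρ = 1 − 6Σd² / [n(n²−1)] = 1 − 6×110 / (7×48) = 1 − 660/336 ≈ -0.964

-0.964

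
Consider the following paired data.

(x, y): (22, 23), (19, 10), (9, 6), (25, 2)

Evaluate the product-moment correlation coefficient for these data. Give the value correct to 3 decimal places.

0.165

n = 4, Σx = 75, Σy = 41, Σx² = 1551, Σy² = 669, Σxy = 800
nΣxy − ΣxΣy = 3200 − 3075 = 125
nΣx² − (Σx)² = 6204 − 5625 = 579; nΣy² − (Σy)² = 2676 − 1681 = 995
r = 125 / √(579 × 995) = 125 / 759.0158 ≈ 0.165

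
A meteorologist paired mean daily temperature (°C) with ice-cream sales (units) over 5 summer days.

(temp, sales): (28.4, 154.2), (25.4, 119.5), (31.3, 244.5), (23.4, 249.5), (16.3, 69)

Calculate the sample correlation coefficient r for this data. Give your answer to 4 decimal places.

n = 5, Σx = 124.8, Σy = 836.7, Σx² = 3244.66, Σy² = 164849.39, Σxy = 22030.43
nΣxy − ΣxΣy = 110152.15 − 104420.16 = 5731.99
nΣx² − (Σx)² = 16223.3 − 15575.04 = 648.26; nΣy² − (Σy)² = 824246.95 − 700066.89 = 124180.06
r = 5731.99 / √(648.26 × 124180.06) = 5731.99 / 8972.2330 ≈ 0.6389

0.6389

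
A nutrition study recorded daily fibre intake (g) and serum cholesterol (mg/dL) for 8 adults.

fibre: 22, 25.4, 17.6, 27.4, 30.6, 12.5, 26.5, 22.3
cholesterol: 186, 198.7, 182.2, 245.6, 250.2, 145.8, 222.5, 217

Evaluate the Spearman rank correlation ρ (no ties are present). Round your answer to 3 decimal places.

Rank fibre: 3, 5, 2, 7, 8, 1, 6, 4
Rank cholesterol: 3, 4, 2, 7, 8, 1, 6, 5
d = rank(fibre) − rank(cholesterol): 0, 1, 0, 0, 0, 0, 0, -1; Σd² = 2
ρ = 1 − 6Σd² / [n(n²−1)] = 1 − 6×2 / (8×63) = 1 − 12/504 ≈ 0.976

0.976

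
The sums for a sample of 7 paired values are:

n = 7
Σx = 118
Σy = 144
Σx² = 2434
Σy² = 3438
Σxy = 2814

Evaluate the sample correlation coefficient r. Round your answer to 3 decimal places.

0.840

r = (nΣxy − ΣxΣy) / √[(nΣx² − (Σx)²)(nΣy² − (Σy)²)]
Numerator: 7×2814 − 118×144 = 2706
Denominator: √[(17038 − 13924)(24066 − 20736)] = √[3114 × 3330] = 3220.1894
r = 2706 / 3220.1894 ≈ 0.840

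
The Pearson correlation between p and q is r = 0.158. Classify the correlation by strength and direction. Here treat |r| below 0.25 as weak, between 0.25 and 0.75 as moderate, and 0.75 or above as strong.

r = 0.158 > 0 so the relationship is positive.
|r| = 0.158, which falls in the weak range.

weak positive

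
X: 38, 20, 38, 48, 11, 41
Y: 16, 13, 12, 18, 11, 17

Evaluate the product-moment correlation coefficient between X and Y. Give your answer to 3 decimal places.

0.809

n = 6, ΣX = 196, ΣY = 87, ΣX² = 7394, ΣY² = 1303, ΣXY = 3006
nΣXY − ΣXΣY = 18036 − 17052 = 984
nΣX² − (ΣX)² = 44364 − 38416 = 5948; nΣY² − (ΣY)² = 7818 − 7569 = 249
r = 984 / √(5948 × 249) = 984 / 1216.9848 ≈ 0.809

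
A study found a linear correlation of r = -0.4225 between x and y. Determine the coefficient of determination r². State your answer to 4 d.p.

0.1785

r² = (-0.4225)² = 0.1785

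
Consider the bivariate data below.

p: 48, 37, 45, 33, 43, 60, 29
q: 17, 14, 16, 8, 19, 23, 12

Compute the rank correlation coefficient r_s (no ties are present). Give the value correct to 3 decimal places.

0.857

Rank p: 6, 3, 5, 2, 4, 7, 1
Rank q: 5, 3, 4, 1, 6, 7, 2
d = rank(p) − rank(q): 1, 0, 1, 1, -2, 0, -1; Σd² = 8
ρ = 1 − 6Σd² / [n(n²−1)] = 1 − 6×8 / (7×48) = 1 − 48/336 ≈ 0.857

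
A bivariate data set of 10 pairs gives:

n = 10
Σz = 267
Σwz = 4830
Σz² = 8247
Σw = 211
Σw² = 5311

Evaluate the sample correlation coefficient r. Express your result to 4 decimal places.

r = (nΣwz − ΣwΣz) / √[(nΣw² − (Σw)²)(nΣz² − (Σz)²)]
Numerator: 10×4830 − 211×267 = -8037
Denominator: √[(53110 − 44521)(82470 − 71289)] = √[8589 × 11181] = 9799.6739
r = -8037 / 9799.6739 ≈ -0.8201

-0.8201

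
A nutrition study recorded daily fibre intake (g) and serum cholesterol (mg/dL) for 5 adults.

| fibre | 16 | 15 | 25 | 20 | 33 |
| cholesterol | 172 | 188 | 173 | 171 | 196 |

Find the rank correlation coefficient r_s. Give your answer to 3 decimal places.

Rank fibre: 2, 1, 4, 3, 5
Rank cholesterol: 2, 4, 3, 1, 5
d = rank(fibre) − rank(cholesterol): 0, -3, 1, 2, 0; Σd² = 14
ρ = 1 − 6Σd² / [n(n²−1)] = 1 − 6×14 / (5×24) = 1 − 84/120 ≈ 0.300

0.300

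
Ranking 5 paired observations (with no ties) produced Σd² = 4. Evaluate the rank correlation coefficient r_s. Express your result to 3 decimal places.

ρ = 1 − 6Σd² / [n(n²−1)] = 1 − 6×4 / (5×24)
  = 1 − 24/120 = 1 − 0.2000 ≈ 0.800

0.800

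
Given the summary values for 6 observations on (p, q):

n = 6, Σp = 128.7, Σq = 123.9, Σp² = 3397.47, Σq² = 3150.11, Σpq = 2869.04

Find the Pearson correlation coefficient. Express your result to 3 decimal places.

0.344

r = (nΣpq − ΣpΣq) / √[(nΣp² − (Σp)²)(nΣq² − (Σq)²)]
Numerator: 6×2869.04 − 128.7×123.9 = 1268.31
Denominator: √[(20384.82 − 16563.69)(18900.66 − 15351.21)] = √[3821.13 × 3549.45] = 3682.7856
r = 1268.31 / 3682.7856 ≈ 0.344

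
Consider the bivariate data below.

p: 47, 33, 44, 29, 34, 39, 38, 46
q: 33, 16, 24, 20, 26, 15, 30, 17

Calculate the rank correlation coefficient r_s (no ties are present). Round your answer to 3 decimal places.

0.286

Rank p: 8, 2, 6, 1, 3, 5, 4, 7
Rank q: 8, 2, 5, 4, 6, 1, 7, 3
d = rank(p) − rank(q): 0, 0, 1, -3, -3, 4, -3, 4; Σd² = 60
ρ = 1 − 6Σd² / [n(n²−1)] = 1 − 6×60 / (8×63) = 1 − 360/504 ≈ 0.286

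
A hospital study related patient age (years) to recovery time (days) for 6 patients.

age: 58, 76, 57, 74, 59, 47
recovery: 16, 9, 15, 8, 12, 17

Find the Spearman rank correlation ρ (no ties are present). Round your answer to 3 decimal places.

Rank age: 3, 6, 2, 5, 4, 1
Rank recovery: 5, 2, 4, 1, 3, 6
d = rank(age) − rank(recovery): -2, 4, -2, 4, 1, -5; Σd² = 66
ρ = 1 − 6Σd² / [n(n²−1)] = 1 − 6×66 / (6×35) = 1 − 396/210 ≈ -0.886

-0.886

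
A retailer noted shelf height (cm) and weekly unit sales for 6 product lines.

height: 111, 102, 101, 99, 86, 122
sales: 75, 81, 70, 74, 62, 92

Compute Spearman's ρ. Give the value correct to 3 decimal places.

Rank height: 5, 4, 3, 2, 1, 6
Rank sales: 4, 5, 2, 3, 1, 6
d = rank(height) − rank(sales): 1, -1, 1, -1, 0, 0; Σd² = 4
ρ = 1 − 6Σd² / [n(n²−1)] = 1 − 6×4 / (6×35) = 1 − 24/210 ≈ 0.886

0.886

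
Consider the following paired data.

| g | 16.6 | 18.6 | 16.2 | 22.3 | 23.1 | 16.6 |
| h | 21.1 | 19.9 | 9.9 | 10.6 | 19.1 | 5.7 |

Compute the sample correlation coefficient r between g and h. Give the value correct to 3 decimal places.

0.222

n = 6, Σg = 113.4, Σh = 86.3, Σg² = 2190.42, Σh² = 1448.89, Σgh = 1652.99
nΣgh − ΣgΣh = 9917.94 − 9786.42 = 131.52
nΣg² − (Σg)² = 13142.52 − 12859.56 = 282.96; nΣh² − (Σh)² = 8693.34 − 7447.69 = 1245.65
r = 131.52 / √(282.96 × 1245.65) = 131.52 / 593.6911 ≈ 0.222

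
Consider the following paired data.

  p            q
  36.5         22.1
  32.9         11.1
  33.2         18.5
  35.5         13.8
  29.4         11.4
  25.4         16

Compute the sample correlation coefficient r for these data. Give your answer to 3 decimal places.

0.348

n = 6, Σp = 192.9, Σq = 92.9, Σp² = 6286.67, Σq² = 1530.27, Σpq = 3017.5
nΣpq − ΣpΣq = 18105 − 17920.41 = 184.59
nΣp² − (Σp)² = 37720.02 − 37210.41 = 509.61; nΣq² − (Σq)² = 9181.62 − 8630.41 = 551.21
r = 184.59 / √(509.61 × 551.21) = 184.59 / 530.0020 ≈ 0.348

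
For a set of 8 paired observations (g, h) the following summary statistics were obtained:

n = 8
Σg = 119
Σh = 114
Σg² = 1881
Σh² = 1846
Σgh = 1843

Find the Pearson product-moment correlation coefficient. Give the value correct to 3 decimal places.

0.940

r = (nΣgh − ΣgΣh) / √[(nΣg² − (Σg)²)(nΣh² − (Σh)²)]
Numerator: 8×1843 − 119×114 = 1178
Denominator: √[(15048 − 14161)(14768 − 12996)] = √[887 × 1772] = 1253.7001
r = 1178 / 1253.7001 ≈ 0.940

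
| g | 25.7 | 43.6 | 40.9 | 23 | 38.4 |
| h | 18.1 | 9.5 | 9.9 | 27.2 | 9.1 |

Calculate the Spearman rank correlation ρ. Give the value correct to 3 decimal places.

-0.700

Rank g: 2, 5, 4, 1, 3
Rank h: 4, 2, 3, 5, 1
d = rank(g) − rank(h): -2, 3, 1, -4, 2; Σd² = 34
ρ = 1 − 6Σd² / [n(n²−1)] = 1 − 6×34 / (5×24) = 1 − 204/120 ≈ -0.700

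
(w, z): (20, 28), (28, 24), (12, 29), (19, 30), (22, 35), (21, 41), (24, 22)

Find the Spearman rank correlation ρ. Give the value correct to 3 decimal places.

-0.393

Rank w: 3, 7, 1, 2, 5, 4, 6
Rank z: 3, 2, 4, 5, 6, 7, 1
d = rank(w) − rank(z): 0, 5, -3, -3, -1, -3, 5; Σd² = 78
ρ = 1 − 6Σd² / [n(n²−1)] = 1 − 6×78 / (7×48) = 1 − 468/336 ≈ -0.393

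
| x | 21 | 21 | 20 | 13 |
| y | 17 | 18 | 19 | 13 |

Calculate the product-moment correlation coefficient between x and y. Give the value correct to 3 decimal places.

n = 4, Σx = 75, Σy = 67, Σx² = 1451, Σy² = 1143, Σxy = 1284
nΣxy − ΣxΣy = 5136 − 5025 = 111
nΣx² − (Σx)² = 5804 − 5625 = 179; nΣy² − (Σy)² = 4572 − 4489 = 83
r = 111 / √(179 × 83) = 111 / 121.8893 ≈ 0.911

0.911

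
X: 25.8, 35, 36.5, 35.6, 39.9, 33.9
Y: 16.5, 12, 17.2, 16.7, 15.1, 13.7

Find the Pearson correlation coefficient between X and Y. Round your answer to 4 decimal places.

n = 6, ΣX = 206.7, ΣY = 91.2, ΣX² = 7231.47, ΣY² = 1406.68, ΣXY = 3134.94
nΣXY − ΣXΣY = 18809.64 − 18851.04 = -41.4
nΣX² − (ΣX)² = 43388.82 − 42724.89 = 663.93; nΣY² − (ΣY)² = 8440.08 − 8317.44 = 122.64
r = -41.4 / √(663.93 × 122.64) = -41.4 / 285.3496 ≈ -0.1451

-0.1451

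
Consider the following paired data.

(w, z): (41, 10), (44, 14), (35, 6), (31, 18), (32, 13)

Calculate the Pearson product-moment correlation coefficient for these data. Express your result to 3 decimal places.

n = 5, Σw = 183, Σz = 61, Σw² = 6827, Σz² = 825, Σwz = 2210
nΣwz − ΣwΣz = 11050 − 11163 = -113
nΣw² − (Σw)² = 34135 − 33489 = 646; nΣz² − (Σz)² = 4125 − 3721 = 404
r = -113 / √(646 × 404) = -113 / 510.8659 ≈ -0.221

-0.221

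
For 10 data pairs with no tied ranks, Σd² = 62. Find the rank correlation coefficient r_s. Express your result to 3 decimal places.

ρ = 1 − 6Σd² / [n(n²−1)] = 1 − 6×62 / (10×99)
  = 1 − 372/990 = 1 − 0.3758 ≈ 0.624

0.624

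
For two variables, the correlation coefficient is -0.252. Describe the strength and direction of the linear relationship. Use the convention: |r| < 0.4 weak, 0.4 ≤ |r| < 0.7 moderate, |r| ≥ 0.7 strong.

r = -0.252 < 0 so the relationship is negative.
|r| = 0.252, which falls in the weak range.

weak negative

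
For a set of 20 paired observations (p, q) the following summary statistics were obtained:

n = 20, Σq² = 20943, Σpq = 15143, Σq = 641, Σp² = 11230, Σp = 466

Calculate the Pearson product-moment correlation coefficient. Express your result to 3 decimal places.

r = (nΣpq − ΣpΣq) / √[(nΣp² − (Σp)²)(nΣq² − (Σq)²)]
Numerator: 20×15143 − 466×641 = 4154
Denominator: √[(224600 − 217156)(418860 − 410881)] = √[7444 × 7979] = 7706.8590
r = 4154 / 7706.8590 ≈ 0.539

0.539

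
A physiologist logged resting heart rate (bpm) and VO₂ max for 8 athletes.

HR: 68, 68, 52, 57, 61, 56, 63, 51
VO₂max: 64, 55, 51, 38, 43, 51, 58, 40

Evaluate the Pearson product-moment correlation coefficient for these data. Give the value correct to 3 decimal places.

n = 8, Σx = 476, Σy = 400, Σx² = 28628, Σy² = 20580, Σxy = 24083
nΣxy − ΣxΣy = 192664 − 190400 = 2264
nΣx² − (Σx)² = 229024 − 226576 = 2448; nΣy² − (Σy)² = 164640 − 160000 = 4640
r = 2264 / √(2448 × 4640) = 2264 / 3370.2700 ≈ 0.672

0.672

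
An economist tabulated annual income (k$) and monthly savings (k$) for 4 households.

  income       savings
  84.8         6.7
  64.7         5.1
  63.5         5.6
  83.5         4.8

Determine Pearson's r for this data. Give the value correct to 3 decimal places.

0.308

n = 4, Σx = 296.5, Σy = 22.2, Σx² = 22381.63, Σy² = 125.3, Σxy = 1654.53
nΣxy − ΣxΣy = 6618.12 − 6582.3 = 35.82
nΣx² − (Σx)² = 89526.52 − 87912.25 = 1614.27; nΣy² − (Σy)² = 501.2 − 492.84 = 8.36
r = 35.82 / √(1614.27 × 8.36) = 35.82 / 116.1693 ≈ 0.308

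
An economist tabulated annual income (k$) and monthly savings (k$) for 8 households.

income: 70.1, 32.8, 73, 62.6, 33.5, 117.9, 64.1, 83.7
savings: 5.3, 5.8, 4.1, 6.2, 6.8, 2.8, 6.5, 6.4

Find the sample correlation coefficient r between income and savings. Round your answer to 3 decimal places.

-0.723

n = 8, Σx = 537.7, Σy = 43.9, Σx² = 41374.77, Σy² = 254.27, Σxy = 2759.44
nΣxy − ΣxΣy = 22075.52 − 23605.03 = -1529.51
nΣx² − (Σx)² = 330998.16 − 289121.29 = 41876.87; nΣy² − (Σy)² = 2034.16 − 1927.21 = 106.95
r = -1529.51 / √(41876.87 × 106.95) = -1529.51 / 2116.3013 ≈ -0.723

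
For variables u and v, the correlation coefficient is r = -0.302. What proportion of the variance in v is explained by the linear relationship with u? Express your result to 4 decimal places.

0.0912

r² = (-0.302)² = 0.0912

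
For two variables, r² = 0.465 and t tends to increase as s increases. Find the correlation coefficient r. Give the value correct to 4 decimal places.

|r| = √0.465 = 0.6819
The association is positive, so r = 0.6819.

0.6819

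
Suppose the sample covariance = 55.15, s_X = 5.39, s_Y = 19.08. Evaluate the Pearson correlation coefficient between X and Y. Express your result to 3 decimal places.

0.536

r = Cov(X,Y) / (s_X · s_Y) = 55.15 / (5.39 × 19.08)
  = 55.15 / 102.8412 ≈ 0.536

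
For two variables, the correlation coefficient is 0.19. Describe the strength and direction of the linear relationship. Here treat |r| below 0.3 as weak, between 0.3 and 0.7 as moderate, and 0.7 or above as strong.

r = 0.19 > 0 so the relationship is positive.
|r| = 0.19, which falls in the weak range.

weak positive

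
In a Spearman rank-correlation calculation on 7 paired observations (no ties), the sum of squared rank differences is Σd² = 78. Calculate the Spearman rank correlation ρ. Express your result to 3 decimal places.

-0.393

ρ = 1 − 6Σd² / [n(n²−1)] = 1 − 6×78 / (7×48)
  = 1 − 468/336 = 1 − 1.3929 ≈ -0.393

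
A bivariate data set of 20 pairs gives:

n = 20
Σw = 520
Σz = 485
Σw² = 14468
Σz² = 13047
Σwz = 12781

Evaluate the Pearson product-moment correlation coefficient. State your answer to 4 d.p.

r = (nΣwz − ΣwΣz) / √[(nΣw² − (Σw)²)(nΣz² − (Σz)²)]
Numerator: 20×12781 − 520×485 = 3420
Denominator: √[(289360 − 270400)(260940 − 235225)] = √[18960 × 25715] = 22080.6793
r = 3420 / 22080.6793 ≈ 0.1549

0.1549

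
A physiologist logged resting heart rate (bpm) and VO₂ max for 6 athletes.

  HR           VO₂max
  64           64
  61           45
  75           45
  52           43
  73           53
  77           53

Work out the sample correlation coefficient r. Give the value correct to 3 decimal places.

0.264

n = 6, Σx = 402, Σy = 303, Σx² = 27404, Σy² = 15613, Σxy = 20402
nΣxy − ΣxΣy = 122412 − 121806 = 606
nΣx² − (Σx)² = 164424 − 161604 = 2820; nΣy² − (Σy)² = 93678 − 91809 = 1869
r = 606 / √(2820 × 1869) = 606 / 2295.7744 ≈ 0.264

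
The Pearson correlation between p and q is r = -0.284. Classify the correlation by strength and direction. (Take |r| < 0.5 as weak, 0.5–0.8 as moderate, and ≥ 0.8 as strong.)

weak negative

r = -0.284 < 0 so the relationship is negative.
|r| = 0.284, which falls in the weak range.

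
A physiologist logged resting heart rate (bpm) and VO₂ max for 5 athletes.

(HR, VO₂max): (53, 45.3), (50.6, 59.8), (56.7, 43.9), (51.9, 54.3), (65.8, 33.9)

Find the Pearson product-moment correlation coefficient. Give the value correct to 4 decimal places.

-0.9105

n = 5, Σx = 278, Σy = 237.2, Σx² = 15607.5, Σy² = 11653.04, Σxy = 12964.7
nΣxy − ΣxΣy = 64823.5 − 65941.6 = -1118.1
nΣx² − (Σx)² = 78037.5 − 77284 = 753.5; nΣy² − (Σy)² = 58265.2 − 56263.84 = 2001.36
r = -1118.1 / √(753.5 × 2001.36) = -1118.1 / 1228.0166 ≈ -0.9105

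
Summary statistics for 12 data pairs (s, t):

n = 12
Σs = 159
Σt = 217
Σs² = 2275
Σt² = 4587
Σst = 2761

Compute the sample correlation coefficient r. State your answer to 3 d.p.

r = (nΣst − ΣsΣt) / √[(nΣs² − (Σs)²)(nΣt² − (Σt)²)]
Numerator: 12×2761 − 159×217 = -1371
Denominator: √[(27300 − 25281)(55044 − 47089)] = √[2019 × 7955] = 4007.6358
r = -1371 / 4007.6358 ≈ -0.342

-0.342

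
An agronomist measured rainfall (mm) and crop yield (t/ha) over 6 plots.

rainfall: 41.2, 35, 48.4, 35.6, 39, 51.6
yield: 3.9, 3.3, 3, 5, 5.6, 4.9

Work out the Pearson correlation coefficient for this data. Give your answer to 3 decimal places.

n = 6, Σx = 250.8, Σy = 25.7, Σx² = 10715.92, Σy² = 115.47, Σxy = 1070.62
nΣxy − ΣxΣy = 6423.72 − 6445.56 = -21.84
nΣx² − (Σx)² = 64295.52 − 62900.64 = 1394.88; nΣy² − (Σy)² = 692.82 − 660.49 = 32.33
r = -21.84 / √(1394.88 × 32.33) = -21.84 / 212.3593 ≈ -0.103

-0.103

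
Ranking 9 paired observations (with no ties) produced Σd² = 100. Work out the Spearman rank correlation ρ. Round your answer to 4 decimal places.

0.1667

ρ = 1 − 6Σd² / [n(n²−1)] = 1 − 6×100 / (9×80)
  = 1 − 600/720 = 1 − 0.83333 ≈ 0.1667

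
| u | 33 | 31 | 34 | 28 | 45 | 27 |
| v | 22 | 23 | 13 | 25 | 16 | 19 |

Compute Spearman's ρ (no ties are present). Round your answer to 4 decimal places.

Rank u: 4, 3, 5, 2, 6, 1
Rank v: 4, 5, 1, 6, 2, 3
d = rank(u) − rank(v): 0, -2, 4, -4, 4, -2; Σd² = 56
ρ = 1 − 6Σd² / [n(n²−1)] = 1 − 6×56 / (6×35) = 1 − 336/210 ≈ -0.6000

-0.6000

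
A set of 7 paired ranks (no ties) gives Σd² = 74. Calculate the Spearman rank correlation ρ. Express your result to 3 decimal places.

-0.321

ρ = 1 − 6Σd² / [n(n²−1)] = 1 − 6×74 / (7×48)
  = 1 − 444/336 = 1 − 1.3214 ≈ -0.321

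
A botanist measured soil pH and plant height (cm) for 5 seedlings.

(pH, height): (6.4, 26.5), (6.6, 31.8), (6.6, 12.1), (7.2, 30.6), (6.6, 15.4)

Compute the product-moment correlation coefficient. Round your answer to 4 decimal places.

n = 5, Σx = 33.4, Σy = 116.4, Σx² = 223.48, Σy² = 3033.42, Σxy = 781.3
nΣxy − ΣxΣy = 3906.5 − 3887.76 = 18.74
nΣx² − (Σx)² = 1117.4 − 1115.56 = 1.84; nΣy² − (Σy)² = 15167.1 − 13548.96 = 1618.14
r = 18.74 / √(1.84 × 1618.14) = 18.74 / 54.5654 ≈ 0.3434

0.3434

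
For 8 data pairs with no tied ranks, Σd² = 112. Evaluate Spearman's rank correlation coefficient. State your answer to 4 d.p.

ρ = 1 − 6Σd² / [n(n²−1)] = 1 − 6×112 / (8×63)
  = 1 − 672/504 = 1 − 1.33333 ≈ -0.3333

-0.3333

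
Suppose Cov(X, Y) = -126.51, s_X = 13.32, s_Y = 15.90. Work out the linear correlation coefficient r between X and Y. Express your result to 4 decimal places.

-0.5973

r = Cov(X,Y) / (s_X · s_Y) = -126.51 / (13.32 × 15.90)
  = -126.51 / 211.7880 ≈ -0.5973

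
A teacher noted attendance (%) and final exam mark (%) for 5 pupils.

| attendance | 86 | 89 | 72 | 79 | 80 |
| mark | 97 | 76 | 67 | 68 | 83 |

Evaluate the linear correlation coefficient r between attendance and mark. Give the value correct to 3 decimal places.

n = 5, Σx = 406, Σy = 391, Σx² = 33142, Σy² = 31187, Σxy = 31942
nΣxy − ΣxΣy = 159710 − 158746 = 964
nΣx² − (Σx)² = 165710 − 164836 = 874; nΣy² − (Σy)² = 155935 − 152881 = 3054
r = 964 / √(874 × 3054) = 964 / 1633.7674 ≈ 0.590

0.590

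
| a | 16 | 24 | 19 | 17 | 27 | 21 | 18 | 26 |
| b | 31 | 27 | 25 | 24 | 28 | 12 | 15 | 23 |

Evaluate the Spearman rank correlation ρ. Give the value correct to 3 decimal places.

Rank a: 1, 6, 4, 2, 8, 5, 3, 7
Rank b: 8, 6, 5, 4, 7, 1, 2, 3
d = rank(a) − rank(b): -7, 0, -1, -2, 1, 4, 1, 4; Σd² = 88
ρ = 1 − 6Σd² / [n(n²−1)] = 1 − 6×88 / (8×63) = 1 − 528/504 ≈ -0.048

-0.048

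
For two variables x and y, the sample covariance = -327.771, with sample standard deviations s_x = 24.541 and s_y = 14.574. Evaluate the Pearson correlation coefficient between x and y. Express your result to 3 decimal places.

r = Cov(x,y) / (s_x · s_y) = -327.771 / (24.541 × 14.574)
  = -327.771 / 357.6605 ≈ -0.916

-0.916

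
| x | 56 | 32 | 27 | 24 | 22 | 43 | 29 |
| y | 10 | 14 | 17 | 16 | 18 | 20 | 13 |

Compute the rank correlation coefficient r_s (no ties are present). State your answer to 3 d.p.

Rank x: 7, 5, 3, 2, 1, 6, 4
Rank y: 1, 3, 5, 4, 6, 7, 2
d = rank(x) − rank(y): 6, 2, -2, -2, -5, -1, 2; Σd² = 78
ρ = 1 − 6Σd² / [n(n²−1)] = 1 − 6×78 / (7×48) = 1 − 468/336 ≈ -0.393

-0.393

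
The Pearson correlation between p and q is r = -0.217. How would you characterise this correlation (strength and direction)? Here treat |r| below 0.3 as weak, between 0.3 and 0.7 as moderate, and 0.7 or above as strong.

weak negative

r = -0.217 < 0 so the relationship is negative.
|r| = 0.217, which falls in the weak range.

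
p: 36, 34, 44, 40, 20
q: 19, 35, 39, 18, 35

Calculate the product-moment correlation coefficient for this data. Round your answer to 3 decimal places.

-0.196

n = 5, Σp = 174, Σq = 146, Σp² = 6388, Σq² = 4656, Σpq = 5010
nΣpq − ΣpΣq = 25050 − 25404 = -354
nΣp² − (Σp)² = 31940 − 30276 = 1664; nΣq² − (Σq)² = 23280 − 21316 = 1964
r = -354 / √(1664 × 1964) = -354 / 1807.7876 ≈ -0.196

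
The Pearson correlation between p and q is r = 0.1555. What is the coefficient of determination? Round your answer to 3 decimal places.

0.024

r² = (0.1555)² = 0.024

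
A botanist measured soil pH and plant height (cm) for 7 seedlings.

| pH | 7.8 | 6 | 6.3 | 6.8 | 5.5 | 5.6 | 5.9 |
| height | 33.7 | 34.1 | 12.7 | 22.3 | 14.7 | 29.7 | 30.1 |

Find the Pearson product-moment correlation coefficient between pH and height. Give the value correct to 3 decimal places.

n = 7, Σx = 43.9, Σy = 177.3, Σx² = 279.19, Σy² = 4961.27, Σxy = 1123.87
nΣxy − ΣxΣy = 7867.09 − 7783.47 = 83.62
nΣx² − (Σx)² = 1954.33 − 1927.21 = 27.12; nΣy² − (Σy)² = 34728.89 − 31435.29 = 3293.6
r = 83.62 / √(27.12 × 3293.6) = 83.62 / 298.8686 ≈ 0.280

0.280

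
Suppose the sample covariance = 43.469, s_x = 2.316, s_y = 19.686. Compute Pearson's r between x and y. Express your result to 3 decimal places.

0.953

r = Cov(x,y) / (s_x · s_y) = 43.469 / (2.316 × 19.686)
  = 43.469 / 45.5928 ≈ 0.953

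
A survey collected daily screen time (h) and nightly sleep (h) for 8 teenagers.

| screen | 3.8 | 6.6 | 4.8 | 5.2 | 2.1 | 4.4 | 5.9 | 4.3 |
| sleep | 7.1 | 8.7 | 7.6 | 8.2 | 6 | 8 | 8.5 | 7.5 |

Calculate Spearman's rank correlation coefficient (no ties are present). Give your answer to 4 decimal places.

Rank screen: 2, 8, 5, 6, 1, 4, 7, 3
Rank sleep: 2, 8, 4, 6, 1, 5, 7, 3
d = rank(screen) − rank(sleep): 0, 0, 1, 0, 0, -1, 0, 0; Σd² = 2
ρ = 1 − 6Σd² / [n(n²−1)] = 1 − 6×2 / (8×63) = 1 − 12/504 ≈ 0.9762

0.9762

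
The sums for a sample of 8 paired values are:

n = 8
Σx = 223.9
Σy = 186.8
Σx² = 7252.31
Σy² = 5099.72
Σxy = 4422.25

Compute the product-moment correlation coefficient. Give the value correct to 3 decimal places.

-0.945

r = (nΣxy − ΣxΣy) / √[(nΣx² − (Σx)²)(nΣy² − (Σy)²)]
Numerator: 8×4422.25 − 223.9×186.8 = -6446.52
Denominator: √[(58018.48 − 50131.21)(40797.76 − 34894.24)] = √[7887.27 × 5903.52] = 6823.6835
r = -6446.52 / 6823.6835 ≈ -0.945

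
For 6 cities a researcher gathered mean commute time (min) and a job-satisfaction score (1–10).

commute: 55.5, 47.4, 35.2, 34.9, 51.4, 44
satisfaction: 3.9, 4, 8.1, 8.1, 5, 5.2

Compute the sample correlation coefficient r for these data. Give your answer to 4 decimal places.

n = 6, Σx = 268.4, Σy = 34.3, Σx² = 12362.02, Σy² = 214.47, Σxy = 1459.66
nΣxy − ΣxΣy = 8757.96 − 9206.12 = -448.16
nΣx² − (Σx)² = 74172.12 − 72038.56 = 2133.56; nΣy² − (Σy)² = 1286.82 − 1176.49 = 110.33
r = -448.16 / √(2133.56 × 110.33) = -448.16 / 485.1759 ≈ -0.9237

-0.9237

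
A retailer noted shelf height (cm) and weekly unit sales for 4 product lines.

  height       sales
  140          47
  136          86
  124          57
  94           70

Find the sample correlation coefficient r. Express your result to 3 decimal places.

-0.177

n = 4, Σx = 494, Σy = 260, Σx² = 62308, Σy² = 17754, Σxy = 31924
nΣxy − ΣxΣy = 127696 − 128440 = -744
nΣx² − (Σx)² = 249232 − 244036 = 5196; nΣy² − (Σy)² = 71016 − 67600 = 3416
r = -744 / √(5196 × 3416) = -744 / 4213.0198 ≈ -0.177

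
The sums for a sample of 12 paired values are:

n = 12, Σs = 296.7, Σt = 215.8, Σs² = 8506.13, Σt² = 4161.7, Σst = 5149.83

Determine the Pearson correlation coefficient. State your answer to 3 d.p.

-0.324

r = (nΣst − ΣsΣt) / √[(nΣs² − (Σs)²)(nΣt² − (Σt)²)]
Numerator: 12×5149.83 − 296.7×215.8 = -2229.9
Denominator: √[(102073.56 − 88030.89)(49940.4 − 46569.64)] = √[14042.67 × 3370.76] = 6880.0051
r = -2229.9 / 6880.0051 ≈ -0.324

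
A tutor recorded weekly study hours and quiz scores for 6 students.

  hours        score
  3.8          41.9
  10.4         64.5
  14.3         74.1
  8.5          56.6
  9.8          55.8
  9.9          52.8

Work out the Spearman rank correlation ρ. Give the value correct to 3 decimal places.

Rank hours: 1, 5, 6, 2, 3, 4
Rank score: 1, 5, 6, 4, 3, 2
d = rank(hours) − rank(score): 0, 0, 0, -2, 0, 2; Σd² = 8
ρ = 1 − 6Σd² / [n(n²−1)] = 1 − 6×8 / (6×35) = 1 − 48/210 ≈ 0.771

0.771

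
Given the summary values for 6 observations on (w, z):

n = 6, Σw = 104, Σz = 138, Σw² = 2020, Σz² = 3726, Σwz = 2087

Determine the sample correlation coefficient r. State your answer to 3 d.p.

r = (nΣwz − ΣwΣz) / √[(nΣw² − (Σw)²)(nΣz² − (Σz)²)]
Numerator: 6×2087 − 104×138 = -1830
Denominator: √[(12120 − 10816)(22356 − 19044)] = √[1304 × 3312] = 2078.1838
r = -1830 / 2078.1838 ≈ -0.881

-0.881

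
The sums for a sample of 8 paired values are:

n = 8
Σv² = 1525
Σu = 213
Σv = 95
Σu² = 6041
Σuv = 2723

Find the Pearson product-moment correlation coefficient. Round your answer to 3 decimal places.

r = (nΣuv − ΣuΣv) / √[(nΣu² − (Σu)²)(nΣv² − (Σv)²)]
Numerator: 8×2723 − 213×95 = 1549
Denominator: √[(48328 − 45369)(12200 − 9025)] = √[2959 × 3175] = 3065.0979
r = 1549 / 3065.0979 ≈ 0.505

0.505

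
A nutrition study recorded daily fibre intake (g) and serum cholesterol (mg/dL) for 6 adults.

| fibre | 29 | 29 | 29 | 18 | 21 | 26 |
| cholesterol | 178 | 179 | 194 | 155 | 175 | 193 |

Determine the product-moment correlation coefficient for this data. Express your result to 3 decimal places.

n = 6, Σx = 152, Σy = 1074, Σx² = 3964, Σy² = 193260, Σxy = 27462
nΣxy − ΣxΣy = 164772 − 163248 = 1524
nΣx² − (Σx)² = 23784 − 23104 = 680; nΣy² − (Σy)² = 1159560 − 1153476 = 6084
r = 1524 / √(680 × 6084) = 1524 / 2033.9912 ≈ 0.749

0.749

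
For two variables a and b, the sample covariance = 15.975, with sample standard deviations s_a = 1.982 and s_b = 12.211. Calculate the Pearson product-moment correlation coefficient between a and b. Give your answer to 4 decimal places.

0.6601

r = Cov(a,b) / (s_a · s_b) = 15.975 / (1.982 × 12.211)
  = 15.975 / 24.2022 ≈ 0.6601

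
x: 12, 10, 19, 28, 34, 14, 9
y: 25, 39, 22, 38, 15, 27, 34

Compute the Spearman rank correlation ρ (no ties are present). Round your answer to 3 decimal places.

Rank x: 3, 2, 5, 6, 7, 4, 1
Rank y: 3, 7, 2, 6, 1, 4, 5
d = rank(x) − rank(y): 0, -5, 3, 0, 6, 0, -4; Σd² = 86
ρ = 1 − 6Σd² / [n(n²−1)] = 1 − 6×86 / (7×48) = 1 − 516/336 ≈ -0.536

-0.536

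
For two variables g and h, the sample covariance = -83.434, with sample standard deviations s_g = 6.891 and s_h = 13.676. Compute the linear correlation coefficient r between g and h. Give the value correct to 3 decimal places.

r = Cov(g,h) / (s_g · s_h) = -83.434 / (6.891 × 13.676)
  = -83.434 / 94.2413 ≈ -0.885

-0.885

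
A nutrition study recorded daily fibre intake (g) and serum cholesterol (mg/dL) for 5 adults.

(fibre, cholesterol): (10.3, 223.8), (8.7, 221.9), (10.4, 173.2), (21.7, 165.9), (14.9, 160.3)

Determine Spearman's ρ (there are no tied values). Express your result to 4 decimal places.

-0.8000

Rank fibre: 2, 1, 3, 5, 4
Rank cholesterol: 5, 4, 3, 2, 1
d = rank(fibre) − rank(cholesterol): -3, -3, 0, 3, 3; Σd² = 36
ρ = 1 − 6Σd² / [n(n²−1)] = 1 − 6×36 / (5×24) = 1 − 216/120 ≈ -0.8000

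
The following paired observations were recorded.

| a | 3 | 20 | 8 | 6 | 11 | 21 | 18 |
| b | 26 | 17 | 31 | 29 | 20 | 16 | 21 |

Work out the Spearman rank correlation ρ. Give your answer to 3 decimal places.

Rank a: 1, 6, 3, 2, 4, 7, 5
Rank b: 5, 2, 7, 6, 3, 1, 4
d = rank(a) − rank(b): -4, 4, -4, -4, 1, 6, 1; Σd² = 102
ρ = 1 − 6Σd² / [n(n²−1)] = 1 − 6×102 / (7×48) = 1 − 612/336 ≈ -0.821

-0.821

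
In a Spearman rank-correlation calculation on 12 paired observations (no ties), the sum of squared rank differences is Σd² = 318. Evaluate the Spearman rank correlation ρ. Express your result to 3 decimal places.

ρ = 1 − 6Σd² / [n(n²−1)] = 1 − 6×318 / (12×143)
  = 1 − 1908/1716 = 1 − 1.1119 ≈ -0.112

-0.112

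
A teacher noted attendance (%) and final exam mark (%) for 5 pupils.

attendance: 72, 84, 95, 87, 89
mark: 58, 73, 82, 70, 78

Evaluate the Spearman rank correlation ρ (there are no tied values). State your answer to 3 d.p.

0.900

Rank attendance: 1, 2, 5, 3, 4
Rank mark: 1, 3, 5, 2, 4
d = rank(attendance) − rank(mark): 0, -1, 0, 1, 0; Σd² = 2
ρ = 1 − 6Σd² / [n(n²−1)] = 1 − 6×2 / (5×24) = 1 − 12/120 ≈ 0.900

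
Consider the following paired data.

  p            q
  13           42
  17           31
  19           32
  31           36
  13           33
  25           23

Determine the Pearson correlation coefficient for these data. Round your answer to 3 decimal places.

n = 6, Σp = 118, Σq = 197, Σp² = 2574, Σq² = 6663, Σpq = 3801
nΣpq − ΣpΣq = 22806 − 23246 = -440
nΣp² − (Σp)² = 15444 − 13924 = 1520; nΣq² − (Σq)² = 39978 − 38809 = 1169
r = -440 / √(1520 × 1169) = -440 / 1332.9966 ≈ -0.330

-0.330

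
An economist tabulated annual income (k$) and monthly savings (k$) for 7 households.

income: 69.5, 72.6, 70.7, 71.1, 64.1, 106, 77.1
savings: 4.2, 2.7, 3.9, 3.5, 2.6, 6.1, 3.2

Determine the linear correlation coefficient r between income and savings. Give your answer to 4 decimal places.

0.8548

n = 7, Σx = 531.1, Σy = 26.2, Σx² = 41443.93, Σy² = 106.6, Σxy = 2072.48
nΣxy − ΣxΣy = 14507.36 − 13914.82 = 592.54
nΣx² − (Σx)² = 290107.51 − 282067.21 = 8040.3; nΣy² − (Σy)² = 746.2 − 686.44 = 59.76
r = 592.54 / √(8040.3 × 59.76) = 592.54 / 693.1727 ≈ 0.8548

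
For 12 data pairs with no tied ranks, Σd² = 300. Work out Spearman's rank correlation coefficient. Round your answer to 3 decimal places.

ρ = 1 − 6Σd² / [n(n²−1)] = 1 − 6×300 / (12×143)
  = 1 − 1800/1716 = 1 − 1.0490 ≈ -0.049

-0.049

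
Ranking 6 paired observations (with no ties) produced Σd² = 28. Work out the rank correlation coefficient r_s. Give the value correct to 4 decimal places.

ρ = 1 − 6Σd² / [n(n²−1)] = 1 − 6×28 / (6×35)
  = 1 − 168/210 = 1 − 0.80000 ≈ 0.2000

0.2000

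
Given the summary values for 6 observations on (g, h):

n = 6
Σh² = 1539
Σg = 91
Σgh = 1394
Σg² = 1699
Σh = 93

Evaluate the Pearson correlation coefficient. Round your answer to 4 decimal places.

r = (nΣgh − ΣgΣh) / √[(nΣg² − (Σg)²)(nΣh² − (Σh)²)]
Numerator: 6×1394 − 91×93 = -99
Denominator: √[(10194 − 8281)(9234 − 8649)] = √[1913 × 585] = 1057.8776
r = -99 / 1057.8776 ≈ -0.0936

-0.0936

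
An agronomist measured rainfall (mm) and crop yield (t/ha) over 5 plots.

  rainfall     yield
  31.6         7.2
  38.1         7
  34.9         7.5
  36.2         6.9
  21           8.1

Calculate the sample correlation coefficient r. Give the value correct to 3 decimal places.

n = 5, Σx = 161.8, Σy = 36.7, Σx² = 5419.62, Σy² = 270.31, Σxy = 1175.85
nΣxy − ΣxΣy = 5879.25 − 5938.06 = -58.81
nΣx² − (Σx)² = 27098.1 − 26179.24 = 918.86; nΣy² − (Σy)² = 1351.55 − 1346.89 = 4.66
r = -58.81 / √(918.86 × 4.66) = -58.81 / 65.4361 ≈ -0.899

-0.899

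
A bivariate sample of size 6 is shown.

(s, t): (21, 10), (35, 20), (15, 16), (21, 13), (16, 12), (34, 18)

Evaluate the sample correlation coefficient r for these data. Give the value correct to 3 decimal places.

0.722

n = 6, Σs = 142, Σt = 89, Σs² = 3744, Σt² = 1393, Σst = 2227
nΣst − ΣsΣt = 13362 − 12638 = 724
nΣs² − (Σs)² = 22464 − 20164 = 2300; nΣt² − (Σt)² = 8358 − 7921 = 437
r = 724 / √(2300 × 437) = 724 / 1002.5468 ≈ 0.722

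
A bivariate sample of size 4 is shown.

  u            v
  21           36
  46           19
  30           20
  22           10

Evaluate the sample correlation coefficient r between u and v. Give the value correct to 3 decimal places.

-0.210

n = 4, Σu = 119, Σv = 85, Σu² = 3941, Σv² = 2157, Σuv = 2450
nΣuv − ΣuΣv = 9800 − 10115 = -315
nΣu² − (Σu)² = 15764 − 14161 = 1603; nΣv² − (Σv)² = 8628 − 7225 = 1403
r = -315 / √(1603 × 1403) = -315 / 1499.6696 ≈ -0.210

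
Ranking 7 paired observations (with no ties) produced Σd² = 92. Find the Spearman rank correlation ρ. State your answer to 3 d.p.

ρ = 1 − 6Σd² / [n(n²−1)] = 1 − 6×92 / (7×48)
  = 1 − 552/336 = 1 − 1.6429 ≈ -0.643

-0.643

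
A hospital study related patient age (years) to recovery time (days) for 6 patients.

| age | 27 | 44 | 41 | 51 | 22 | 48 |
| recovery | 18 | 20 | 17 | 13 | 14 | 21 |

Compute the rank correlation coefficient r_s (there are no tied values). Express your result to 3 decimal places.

Rank age: 2, 4, 3, 6, 1, 5
Rank recovery: 4, 5, 3, 1, 2, 6
d = rank(age) − rank(recovery): -2, -1, 0, 5, -1, -1; Σd² = 32
ρ = 1 − 6Σd² / [n(n²−1)] = 1 − 6×32 / (6×35) = 1 − 192/210 ≈ 0.086

0.086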